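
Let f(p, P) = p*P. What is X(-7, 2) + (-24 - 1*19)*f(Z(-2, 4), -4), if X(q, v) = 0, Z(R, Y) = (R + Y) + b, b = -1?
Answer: 172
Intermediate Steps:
Z(R, Y) = -1 + R + Y (Z(R, Y) = (R + Y) - 1 = -1 + R + Y)
f(p, P) = P*p
X(-7, 2) + (-24 - 1*19)*f(Z(-2, 4), -4) = 0 + (-24 - 1*19)*(-4*(-1 - 2 + 4)) = 0 + (-24 - 19)*(-4*1) = 0 - 43*(-4) = 0 + 172 = 172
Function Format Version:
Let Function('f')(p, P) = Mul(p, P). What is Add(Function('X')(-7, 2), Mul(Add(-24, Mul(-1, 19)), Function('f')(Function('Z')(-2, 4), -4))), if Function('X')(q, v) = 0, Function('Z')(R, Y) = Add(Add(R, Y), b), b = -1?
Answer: 172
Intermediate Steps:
Function('Z')(R, Y) = Add(-1, R, Y) (Function('Z')(R, Y) = Add(Add(R, Y), -1) = Add(-1, R, Y))
Function('f')(p, P) = Mul(P, p)
Add(Function('X')(-7, 2), Mul(Add(-24, Mul(-1, 19)), Function('f')(Function('Z')(-2, 4), -4))) = Add(0, Mul(Add(-24, Mul(-1, 19)), Mul(-4, Add(-1, -2, 4)))) = Add(0, Mul(Add(-24, -19), Mul(-4, 1))) = Add(0, Mul(-43, -4)) = Add(0, 172) = 172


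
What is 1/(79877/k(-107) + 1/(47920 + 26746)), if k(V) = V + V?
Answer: -3994631/1491023967 ≈ -0.0026791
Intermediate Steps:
k(V) = 2*V
1/(79877/k(-107) + 1/(47920 + 26746)) = 1/(79877/((2*(-107))) + 1/(47920 + 26746)) = 1/(79877/(-214) + 1/74666) = 1/(79877*(-1/214) + 1/74666) = 1/(-79877/214 + 1/74666) = 1/(-1491023967/3994631) = -3994631/1491023967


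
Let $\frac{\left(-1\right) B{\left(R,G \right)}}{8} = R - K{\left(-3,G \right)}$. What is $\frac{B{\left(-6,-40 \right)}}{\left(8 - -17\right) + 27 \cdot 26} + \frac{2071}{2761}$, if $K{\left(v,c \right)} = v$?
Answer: $\frac{1571881}{2007247} \approx 0.7831$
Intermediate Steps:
$B{\left(R,G \right)} = -24 - 8 R$ ($B{\left(R,G \right)} = - 8 \left(R - -3\right) = - 8 \left(R + 3\right) = - 8 \left(3 + R\right) = -24 - 8 R$)
$\frac{B{\left(-6,-40 \right)}}{\left(8 - -17\right) + 27 \cdot 26} + \frac{2071}{2761} = \frac{-24 - -48}{\left(8 - -17\right) + 27 \cdot 26} + \frac{2071}{2761} = \frac{-24 + 48}{\left(8 + 17\right) + 702} + 2071 \cdot \frac{1}{2761} = \frac{24}{25 + 702} + \frac{2071}{2761} = \frac{24}{727} + \frac{2071}{2761} = \frac{1571881}{2007247}$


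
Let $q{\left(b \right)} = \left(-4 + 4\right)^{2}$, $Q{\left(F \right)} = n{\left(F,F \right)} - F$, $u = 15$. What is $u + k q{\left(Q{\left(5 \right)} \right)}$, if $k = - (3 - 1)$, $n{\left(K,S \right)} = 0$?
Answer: $15$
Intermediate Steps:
$k = -2$ ($k = \left(-1\right) 2 = -2$)
$Q{\left(F \right)} = - F$ ($Q{\left(F \right)} = 0 - F = - F$)
$q{\left(b \right)} = 0$ ($q{\left(b \right)} = 0^{2} = 0$)
$u + k q{\left(Q{\left(5 \right)} \right)} = 15 - 0 = 15 + 0 = 15$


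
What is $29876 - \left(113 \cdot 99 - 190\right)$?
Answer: $18879$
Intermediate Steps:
$29876 - \left(113 \cdot 99 - 190\right) = 29876 - \left(11187 - 190\right) = 29876 - 10997 = 18879$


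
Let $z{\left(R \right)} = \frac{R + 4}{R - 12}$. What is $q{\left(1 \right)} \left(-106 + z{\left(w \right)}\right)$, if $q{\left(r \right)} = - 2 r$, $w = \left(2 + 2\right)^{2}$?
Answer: $202$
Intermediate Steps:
$w = 16$ ($w = 4^{2} = 16$)
$z{\left(R \right)} = \frac{4 + R}{-12 + R}$
$q{\left(1 \right)} \left(-106 + z{\left(w \right)}\right) = \left(-2\right) 1 \left(-106 + \frac{4 + 16}{-12 + 16}\right) = - 2 \left(-106 + \frac{1}{4} \cdot 20\right) = - 2 \left(-106 + 5\right) = \left(-2\right) \left(-101\right) = 202$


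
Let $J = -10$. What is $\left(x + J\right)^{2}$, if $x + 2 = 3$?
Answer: $81$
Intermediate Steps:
$x = 1$ ($x = -2 + 3 = 1$)
$\left(x + J\right)^{2} = \left(1 - 10\right)^{2} = \left(-9\right)^{2} = 81$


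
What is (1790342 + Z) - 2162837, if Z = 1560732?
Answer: 1188237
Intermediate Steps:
(1790342 + Z) - 2162837 = (1790342 + 1560732) - 2162837 = 3351074 - 2162837 = 1188237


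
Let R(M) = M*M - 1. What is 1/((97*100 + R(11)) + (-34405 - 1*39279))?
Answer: -1/63864 ≈ -1.5658e-5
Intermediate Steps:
R(M) = -1 + M**2 (R(M) = M**2 - 1 = -1 + M**2)
1/((97*100 + R(11)) + (-34405 - 1*39279)) = 1/((97*100 + (-1 + 11**2)) + (-34405 - 1*39279)) = 1/((9700 + (-1 + 121)) + (-34405 - 39279)) = 1/((9700 + 120) - 73684) = 1/(9820 - 73684) = 1/(-63864) = -1/63864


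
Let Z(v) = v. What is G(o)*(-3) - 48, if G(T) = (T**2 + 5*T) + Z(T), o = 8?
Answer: -384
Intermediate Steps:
G(T) = T**2 + 6*T (G(T) = (T**2 + 5*T) + T = T**2 + 6*T)
G(o)*(-3) - 48 = (8*(6 + 8))*(-3) - 48 = (8*14)*(-3) - 48 = 112*(-3) - 48 = -336 - 48 = -384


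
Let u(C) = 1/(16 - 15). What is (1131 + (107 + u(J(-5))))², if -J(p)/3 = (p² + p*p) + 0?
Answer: 1535121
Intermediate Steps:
J(p) = -6*p² (J(p) = -3*((p² + p*p) + 0) = -3*((p² + p²) + 0) = -3*(2*p² + 0) = -6*p²)
u(C) = 1 (u(C) = 1/1 = 1)
(1131 + (107 + u(J(-5))))² = (1131 + (107 + 1))² = (1131 + 108)² = 1239² = 1535121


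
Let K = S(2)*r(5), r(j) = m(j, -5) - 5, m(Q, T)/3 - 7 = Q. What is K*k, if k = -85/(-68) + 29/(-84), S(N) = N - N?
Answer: 0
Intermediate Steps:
m(Q, T) = 21 + 3*Q
S(N) = 0
k = 19/21 (k = -85*(-1/68) + 29*(-1/84) = 5/4 - 29/84 = 19/21 ≈ 0.90476)
r(j) = 16 + 3*j (r(j) = (21 + 3*j) - 5 = 16 + 3*j)
K = 0 (K = 0*(16 + 3*5) = 0*(16 + 15) = 0*31 = 0)
K*k = 0*(19/21) = 0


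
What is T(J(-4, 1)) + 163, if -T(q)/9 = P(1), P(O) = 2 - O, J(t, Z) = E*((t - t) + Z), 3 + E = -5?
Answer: 154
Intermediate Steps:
E = -8 (E = -3 - 5 = -8)
J(t, Z) = -8*Z (J(t, Z) = -8*((t - t) + Z) = -8*(0 + Z) = -8*Z)
T(q) = -9 (T(q) = -9*(2 - 1*1) = -9*(2 - 1) = -9*1 = -9)
T(J(-4, 1)) + 163 = -9 + 163 = 154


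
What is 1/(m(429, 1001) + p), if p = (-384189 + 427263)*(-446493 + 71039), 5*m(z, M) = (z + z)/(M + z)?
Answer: -25/404307639897 ≈ -6.1834e-11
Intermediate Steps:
m(z, M) = 2*z/(5*(M + z)) (m(z, M) = ((z + z)/(M + z))/5 = ((2*z)/(M + z))/5 = (2*z/(M + z))/5 = 2*z/(5*(M + z)))
p = -16172305596 (p = 43074*(-375454) = -16172305596)
1/(m(429, 1001) + p) = 1/((⅖)*429/(1001 + 429) - 16172305596) = 1/((⅖)*429/1430 - 16172305596) = 1/((⅖)*429*(1/1430) - 16172305596) = 1/(3/25 - 16172305596) = 1/(-404307639897/25) = -25/404307639897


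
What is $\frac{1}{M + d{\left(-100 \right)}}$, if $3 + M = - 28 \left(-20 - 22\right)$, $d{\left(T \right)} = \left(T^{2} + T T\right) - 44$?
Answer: $\frac{1}{21129} \approx 4.7328 \cdot 10^{-5}$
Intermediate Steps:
$d{\left(T \right)} = -44 + 2 T^{2}$ ($d{\left(T \right)} = \left(T^{2} + T^{2}\right) - 44 = 2 T^{2} - 44 = -44 + 2 T^{2}$)
$M = 1173$ ($M = -3 - 28 \left(-20 - 22\right) = -3 - -1176 = -3 + 1176 = 1173$)
$\frac{1}{M + d{\left(-100 \right)}} = \frac{1}{1173 - \left(44 - 2 \left(-100\right)^{2}\right)} = \frac{1}{1173 + \left(-44 + 2 \cdot 10000\right)} = \frac{1}{1173 + \left(-44 + 20000\right)} = \frac{1}{1173 + 19956} = \frac{1}{21129}$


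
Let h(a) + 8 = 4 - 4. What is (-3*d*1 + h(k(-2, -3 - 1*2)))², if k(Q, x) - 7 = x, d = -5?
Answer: 49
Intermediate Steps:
k(Q, x) = 7 + x
h(a) = -8 (h(a) = -8 + (4 - 4) = -8 + 0 = -8)
(-3*d*1 + h(k(-2, -3 - 1*2)))² = (-3*(-5)*1 - 8)² = (15*1 - 8)² = (15 - 8)² = 7² = 49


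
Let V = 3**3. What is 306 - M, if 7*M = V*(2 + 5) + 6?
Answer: 1947/7 ≈ 278.14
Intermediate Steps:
V = 27
M = 195/7 (M = (27*(2 + 5) + 6)/7 = (27*7 + 6)/7 = (189 + 6)/7 = (1/7)*195 = 195/7 ≈ 27.857)
306 - M = 306 - 1*195/7 = 306 - 195/7 = 1947/7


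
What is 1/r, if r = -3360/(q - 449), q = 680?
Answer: -11/160 ≈ -0.068750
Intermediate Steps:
r = -160/11 (r = -3360/(680 - 449) = -3360/231 = -3360*1/231 = -160/11 ≈ -14.545)
1/r = 1/(-160/11) = -11/160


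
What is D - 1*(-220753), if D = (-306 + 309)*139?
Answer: 221170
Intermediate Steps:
D = 417 (D = 3*139 = 417)
D - 1*(-220753) = 417 - 1*(-220753) = 417 + 220753 = 221170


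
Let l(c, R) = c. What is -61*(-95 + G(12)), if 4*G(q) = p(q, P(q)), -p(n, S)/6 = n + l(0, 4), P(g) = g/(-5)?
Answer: 6893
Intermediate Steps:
P(g) = -g/5 (P(g) = g*(-1/5) = -g/5)
p(n, S) = -6*n (p(n, S) = -6*(n + 0) = -6*n)
G(q) = -3*q/2 (G(q) = (-6*q)/4 = -3*q/2)
-61*(-95 + G(12)) = -61*(-95 - 3/2*12) = -61*(-95 - 18) = -61*(-113) = 6893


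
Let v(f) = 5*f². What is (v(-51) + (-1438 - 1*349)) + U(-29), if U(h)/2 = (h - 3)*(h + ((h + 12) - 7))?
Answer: 14610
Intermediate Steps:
U(h) = 2*(-3 + h)*(5 + 2*h) (U(h) = 2*((h - 3)*(h + ((h + 12) - 7))) = 2*((-3 + h)*(h + ((12 + h) - 7))) = 2*((-3 + h)*(h + (5 + h))) = 2*((-3 + h)*(5 + 2*h)) = 2*(-3 + h)*(5 + 2*h))
(v(-51) + (-1438 - 1*349)) + U(-29) = (5*(-51)² + (-1438 - 1*349)) + (-30 - 2*(-29) + 4*(-29)²) = (5*2601 + (-1438 - 349)) + (-30 + 58 + 4*841) = (13005 - 1787) + (-30 + 58 + 3364) = 11218 + 3392 = 14610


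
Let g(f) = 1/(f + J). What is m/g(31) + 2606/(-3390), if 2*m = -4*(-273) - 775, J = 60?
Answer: 48893059/3390 ≈ 14423.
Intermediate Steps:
g(f) = 1/(60 + f) (g(f) = 1/(f + 60) = 1/(60 + f))
m = 317/2 (m = (-4*(-273) - 775)/2 = (1092 - 775)/2 = (1/2)*317 = 317/2 ≈ 158.50)
m/g(31) + 2606/(-3390) = 317/(2*(1/(60 + 31))) + 2606/(-3390) = 317/(2*(1/91)) + 2606*(-1/3390) = 317/(2*(1/91)) - 1303/1695 = (317/2)*91 - 1303/1695 = 28847/2 - 1303/1695 = 48893059/3390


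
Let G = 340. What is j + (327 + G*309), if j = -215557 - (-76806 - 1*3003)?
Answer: -30361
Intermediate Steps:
j = -135748 (j = -215557 - (-76806 - 3003) = -215557 - 1*(-79809) = -215557 + 79809 = -135748)
j + (327 + G*309) = -135748 + (327 + 340*309) = -135748 + (327 + 105060) = -135748 + 105387 = -30361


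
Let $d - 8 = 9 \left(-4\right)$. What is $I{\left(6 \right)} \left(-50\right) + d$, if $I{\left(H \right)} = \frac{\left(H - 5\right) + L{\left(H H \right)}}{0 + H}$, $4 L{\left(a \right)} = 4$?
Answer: $- \frac{134}{3} \approx -44.667$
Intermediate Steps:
$L{\left(a \right)} = 1$ ($L{\left(a \right)} = \frac{1}{4} \cdot 4 = 1$)
$d = -28$ ($d = 8 + 9 \left(-4\right) = 8 - 36 = -28$)
$I{\left(H \right)} = \frac{-4 + H}{H}$ ($I{\left(H \right)} = \frac{\left(H - 5\right) + 1}{0 + H} = \frac{\left(-5 + H\right) + 1}{H} = \frac{-4 + H}{H}$)
$I{\left(6 \right)} \left(-50\right) + d = \frac{-4 + 6}{6} \left(-50\right) - 28 = \frac{1}{6} \cdot 2 \left(-50\right) - 28 = \frac{1}{3} \left(-50\right) - 28 = - \frac{50}{3} - 28 = - \frac{134}{3}$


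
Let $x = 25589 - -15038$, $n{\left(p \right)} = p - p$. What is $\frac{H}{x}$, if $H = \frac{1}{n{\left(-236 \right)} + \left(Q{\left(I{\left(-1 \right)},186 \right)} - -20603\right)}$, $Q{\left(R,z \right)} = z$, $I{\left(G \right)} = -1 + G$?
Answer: $\frac{1}{844594703} \approx 1.184 \cdot 10^{-9}$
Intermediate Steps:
$n{\left(p \right)} = 0$
$x = 40627$ ($x = 25589 + 15038 = 40627$)
$H = \frac{1}{20789}$ ($H = \frac{1}{0 + \left(186 - -20603\right)} = \frac{1}{0 + \left(186 + 20603\right)} = \frac{1}{0 + 20789} = \frac{1}{20789} \approx 4.8102 \cdot 10^{-5}$)
$\frac{H}{x} = \frac{1}{20789 \cdot 40627} = \frac{1}{20789} \cdot \frac{1}{40627} = \frac{1}{844594703}$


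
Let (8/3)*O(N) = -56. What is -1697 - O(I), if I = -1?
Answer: -1676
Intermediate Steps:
O(N) = -21 (O(N) = (3/8)*(-56) = -21)
-1697 - O(I) = -1697 - 1*(-21) = -1697 + 21 = -1676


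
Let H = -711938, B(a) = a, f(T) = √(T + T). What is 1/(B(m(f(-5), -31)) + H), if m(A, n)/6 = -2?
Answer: -1/711950 ≈ -1.4046e-6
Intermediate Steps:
f(T) = √2*√T (f(T) = √(2*T) = √2*√T)
m(A, n) = -12 (m(A, n) = 6*(-2) = -12)
1/(B(m(f(-5), -31)) + H) = 1/(-12 - 711938) = 1/(-711950) = -1/711950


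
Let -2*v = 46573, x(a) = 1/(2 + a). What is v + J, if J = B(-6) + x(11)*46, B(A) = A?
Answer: -605513/26 ≈ -23289.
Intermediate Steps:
v = -46573/2 (v = -½*46573 = -46573/2 ≈ -23287.)
J = -32/13 (J = -6 + 46/(2 + 11) = -6 + 46/13 = -32/13 ≈ -2.4615)
v + J = -46573/2 - 32/13 = -605513/26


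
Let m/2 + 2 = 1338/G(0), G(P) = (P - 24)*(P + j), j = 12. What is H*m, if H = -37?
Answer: 11803/24 ≈ 491.79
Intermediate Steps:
G(P) = (-24 + P)*(12 + P) (G(P) = (P - 24)*(P + 12) = (-24 + P)*(12 + P))
m = -319/24 (m = -4 + 2*(1338/(-288 + 0² - 12*0)) = -4 + 2*(1338/(-288 + 0 + 0)) = -4 + 2*(1338/(-288)) = -4 + 2*(1338*(-1/288)) = -4 + 2*(-223/48) = -4 - 223/24 = -319/24 ≈ -13.292)
H*m = -37*(-319/24) = 11803/24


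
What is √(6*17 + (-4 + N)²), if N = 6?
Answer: √106 ≈ 10.296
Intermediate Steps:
√(6*17 + (-4 + N)²) = √(6*17 + (-4 + 6)²) = √(102 + 2²) = √(102 + 4) = √106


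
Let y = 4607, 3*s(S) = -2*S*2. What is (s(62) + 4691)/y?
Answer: 13825/13821 ≈ 1.0003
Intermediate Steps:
s(S) = -4*S/3 (s(S) = (-2*S*2)/3 = (-4*S)/3 = -4*S/3)
(s(62) + 4691)/y = (-4/3*62 + 4691)/4607 = (-248/3 + 4691)*(1/4607) = (13825/3)*(1/4607) = 13825/13821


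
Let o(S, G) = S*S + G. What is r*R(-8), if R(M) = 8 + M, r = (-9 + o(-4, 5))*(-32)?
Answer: 0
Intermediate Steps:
o(S, G) = G + S² (o(S, G) = S² + G = G + S²)
r = -384 (r = (-9 + (5 + (-4)²))*(-32) = (-9 + (5 + 16))*(-32) = (-9 + 21)*(-32) = 12*(-32) = -384)
r*R(-8) = -384*(8 - 8) = -384*0 = 0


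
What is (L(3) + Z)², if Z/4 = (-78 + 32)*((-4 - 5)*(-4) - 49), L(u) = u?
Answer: 5736025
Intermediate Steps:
Z = 2392 (Z = 4*((-78 + 32)*((-4 - 5)*(-4) - 49)) = 4*(-46*(-9*(-4) - 49)) = 4*(-46*(36 - 49)) = 4*(-46*(-13)) = 4*598 = 2392)
(L(3) + Z)² = (3 + 2392)² = 2395² = 5736025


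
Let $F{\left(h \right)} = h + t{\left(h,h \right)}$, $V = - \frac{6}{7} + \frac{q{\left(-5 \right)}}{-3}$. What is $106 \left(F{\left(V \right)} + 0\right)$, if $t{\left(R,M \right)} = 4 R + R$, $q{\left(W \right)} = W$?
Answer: $\frac{3604}{7} \approx 514.86$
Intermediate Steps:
$t{\left(R,M \right)} = 5 R$
$V = \frac{17}{21}$ ($V = - \frac{6}{7} - \frac{5}{-3} = \left(-6\right) \frac{1}{7} - - \frac{5}{3} = - \frac{6}{7} + \frac{5}{3} = \frac{17}{21} \approx 0.80952$)
$F{\left(h \right)} = 6 h$ ($F{\left(h \right)} = h + 5 h = 6 h$)
$106 \left(F{\left(V \right)} + 0\right) = 106 \left(6 \cdot \frac{17}{21} + 0\right) = 106 \left(\frac{34}{7} + 0\right) = 106 \cdot \frac{34}{7} = \frac{3604}{7}$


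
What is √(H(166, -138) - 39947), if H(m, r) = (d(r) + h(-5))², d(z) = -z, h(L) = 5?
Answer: I*√19498 ≈ 139.64*I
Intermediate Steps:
H(m, r) = (5 - r)² (H(m, r) = (-r + 5)² = (5 - r)²)
√(H(166, -138) - 39947) = √((-5 - 138)² - 39947) = √((-143)² - 39947) = √(20449 - 39947) = √(-19498) = I*√19498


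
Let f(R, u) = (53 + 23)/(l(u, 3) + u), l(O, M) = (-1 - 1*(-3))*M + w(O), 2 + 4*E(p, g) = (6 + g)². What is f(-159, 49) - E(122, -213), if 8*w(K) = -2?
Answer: -9382277/876 ≈ -10710.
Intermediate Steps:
E(p, g) = -½ + (6 + g)²/4
w(K) = -¼ (w(K) = (⅛)*(-2) = -¼)
l(O, M) = -¼ + 2*M (l(O, M) = (-1 - 1*(-3))*M - ¼ = (-1 + 3)*M - ¼ = 2*M - ¼ = -¼ + 2*M)
f(R, u) = 76/(23/4 + u) (f(R, u) = (53 + 23)/((-¼ + 2*3) + u) = 76/((-¼ + 6) + u) = 76/(23/4 + u))
f(-159, 49) - E(122, -213) = 304/(23 + 4*49) - (-½ + (6 - 213)²/4) = 304/(23 + 196) - (-½ + (¼)*(-207)²) = 304/219 - (-½ + (¼)*42849) = 304*(1/219) - (-½ + 42849/4) = 304/219 - 1*42847/4 = 304/219 - 42847/4 = -9382277/876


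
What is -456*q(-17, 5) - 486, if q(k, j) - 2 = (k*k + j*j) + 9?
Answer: -148686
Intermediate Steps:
q(k, j) = 11 + j² + k² (q(k, j) = 2 + ((k*k + j*j) + 9) = 2 + ((k² + j²) + 9) = 2 + ((j² + k²) + 9) = 2 + (9 + j² + k²) = 11 + j² + k²)
-456*q(-17, 5) - 486 = -456*(11 + 5² + (-17)²) - 486 = -456*(11 + 25 + 289) - 486 = -456*325 - 486 = -148200 - 486 = -148686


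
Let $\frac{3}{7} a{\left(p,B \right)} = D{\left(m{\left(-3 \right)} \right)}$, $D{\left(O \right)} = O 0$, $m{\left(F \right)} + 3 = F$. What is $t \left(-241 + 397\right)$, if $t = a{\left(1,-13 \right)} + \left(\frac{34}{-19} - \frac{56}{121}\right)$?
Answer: $- \frac{807768}{2299} \approx -351.36$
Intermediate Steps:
$m{\left(F \right)} = -3 + F$
$D{\left(O \right)} = 0$
$a{\left(p,B \right)} = 0$ ($a{\left(p,B \right)} = \frac{7}{3} \cdot 0 = 0$)
$t = - \frac{5178}{2299}$ ($t = 0 + \left(\frac{34}{-19} - \frac{56}{121}\right) = 0 + \left(34 \left(- \frac{1}{19}\right) - \frac{56}{121}\right) = 0 - \frac{5178}{2299} = - \frac{5178}{2299} \approx -2.2523$)
$t \left(-241 + 397\right) = - \frac{5178 \left(-241 + 397\right)}{2299} = \left(- \frac{5178}{2299}\right) 156 = - \frac{807768}{2299}$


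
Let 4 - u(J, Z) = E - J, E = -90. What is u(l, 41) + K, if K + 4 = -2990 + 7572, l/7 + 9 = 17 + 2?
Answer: 4742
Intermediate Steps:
l = 70 (l = -63 + 7*(17 + 2) = -63 + 7*19 = -63 + 133 = 70)
u(J, Z) = 94 + J (u(J, Z) = 4 - (-90 - J) = 4 + (90 + J) = 94 + J)
K = 4578 (K = -4 + (-2990 + 7572) = -4 + 4582 = 4578)
u(l, 41) + K = (94 + 70) + 4578 = 164 + 4578 = 4742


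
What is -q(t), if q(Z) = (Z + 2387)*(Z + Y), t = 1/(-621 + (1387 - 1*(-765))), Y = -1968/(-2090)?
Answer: -289964989758/128917855 ≈ -2249.2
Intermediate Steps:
Y = 984/1045 (Y = -1968*(-1/2090) = 984/1045 ≈ 0.94163)
t = 1/1531 (t = 1/(-621 + (1387 + 765)) = 1/(-621 + 2152) = 1/1531 ≈ 0.00065317)
q(Z) = (2387 + Z)*(984/1045 + Z) (q(Z) = (Z + 2387)*(Z + 984/1045) = (2387 + Z)*(984/1045 + Z))
-q(t) = -(213528/95 + (1/1531)² + (2495399/1045)*(1/1531)) = -(213528/95 + 1/2343961 + 2495399/1599895) = -1*289964989758/128917855 = -289964989758/128917855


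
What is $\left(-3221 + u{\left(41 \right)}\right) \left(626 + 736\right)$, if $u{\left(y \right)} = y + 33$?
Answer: $-4286214$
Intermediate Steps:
$u{\left(y \right)} = 33 + y$
$\left(-3221 + u{\left(41 \right)}\right) \left(626 + 736\right) = \left(-3221 + \left(33 + 41\right)\right) \left(626 + 736\right) = \left(-3221 + 74\right) 1362 = \left(-3147\right) 1362 = -4286214$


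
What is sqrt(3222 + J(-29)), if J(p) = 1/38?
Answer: sqrt(4652606)/38 ≈ 56.763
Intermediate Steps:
J(p) = 1/38
sqrt(3222 + J(-29)) = sqrt(3222 + 1/38) = sqrt(122437/38) = sqrt(4652606)/38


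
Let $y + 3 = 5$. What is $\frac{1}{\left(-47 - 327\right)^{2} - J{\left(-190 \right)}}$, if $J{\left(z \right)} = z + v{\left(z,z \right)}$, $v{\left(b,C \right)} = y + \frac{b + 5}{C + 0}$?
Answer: $\frac{38}{5322395} \approx 7.1396 \cdot 10^{-6}$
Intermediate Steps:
$y = 2$ ($y = -3 + 5 = 2$)
$v{\left(b,C \right)} = 2 + \frac{5 + b}{C}$ ($v{\left(b,C \right)} = 2 + \frac{b + 5}{C + 0} = 2 + \frac{5 + b}{C}$)
$J{\left(z \right)} = z + \frac{5 + 3 z}{z}$ ($J{\left(z \right)} = z + \frac{5 + z + 2 z}{z} = z + \frac{5 + 3 z}{z}$)
$\frac{1}{\left(-47 - 327\right)^{2} - J{\left(-190 \right)}} = \frac{1}{\left(-47 - 327\right)^{2} - \left(3 - 190 + \frac{5}{-190}\right)} = \frac{1}{\left(-374\right)^{2} - \left(3 - 190 + 5 \left(- \frac{1}{190}\right)\right)} = \frac{1}{139876 - \left(3 - 190 - \frac{1}{38}\right)} = \frac{1}{139876 - - \frac{7107}{38}} = \frac{1}{139876 + \frac{7107}{38}} = \frac{1}{\frac{5322395}{38}} = \frac{38}{5322395}$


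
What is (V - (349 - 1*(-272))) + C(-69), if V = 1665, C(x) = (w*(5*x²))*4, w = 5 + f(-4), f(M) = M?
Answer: 96264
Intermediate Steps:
w = 1 (w = 5 - 4 = 1)
C(x) = 20*x² (C(x) = (1*(5*x²))*4 = (5*x²)*4 = 20*x²)
(V - (349 - 1*(-272))) + C(-69) = (1665 - (349 - 1*(-272))) + 20*(-69)² = (1665 - (349 + 272)) + 20*4761 = (1665 - 1*621) + 95220 = (1665 - 621) + 95220 = 1044 + 95220 = 96264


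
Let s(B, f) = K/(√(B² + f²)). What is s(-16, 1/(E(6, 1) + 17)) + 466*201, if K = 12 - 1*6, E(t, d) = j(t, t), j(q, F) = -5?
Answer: 93666 + 72*√36865/36865 ≈ 93666.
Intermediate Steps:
E(t, d) = -5
K = 6 (K = 12 - 6 = 6)
s(B, f) = 6/√(B² + f²) (s(B, f) = 6/(√(B² + f²)) = 6/√(B² + f²))
s(-16, 1/(E(6, 1) + 17)) + 466*201 = 6/√((-16)² + (1/(-5 + 17))²) + 466*201 = 6/√(256 + (1/12)²) + 93666 = 6/√(256 + 1/144) + 93666 = 6/√(36865/144) + 93666 = 6*(12*√36865/36865) + 93666 = 72*√36865/36865 + 93666 = 93666 + 72*√36865/36865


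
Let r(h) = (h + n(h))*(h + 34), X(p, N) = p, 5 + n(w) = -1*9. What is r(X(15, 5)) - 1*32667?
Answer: -32618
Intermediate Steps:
n(w) = -14 (n(w) = -5 - 1*9 = -5 - 9 = -14)
r(h) = (-14 + h)*(34 + h) (r(h) = (h - 14)*(h + 34) = (-14 + h)*(34 + h))
r(X(15, 5)) - 1*32667 = (-476 + 15**2 + 20*15) - 1*32667 = (-476 + 225 + 300) - 32667 = 49 - 32667 = -32618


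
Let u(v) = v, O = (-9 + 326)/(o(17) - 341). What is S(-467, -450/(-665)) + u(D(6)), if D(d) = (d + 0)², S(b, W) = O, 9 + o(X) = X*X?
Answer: 1879/61 ≈ 30.803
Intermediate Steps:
o(X) = -9 + X² (o(X) = -9 + X*X = -9 + X²)
O = -317/61 (O = (-9 + 326)/((-9 + 17²) - 341) = 317/((-9 + 289) - 341) = 317/(280 - 341) = 317/(-61) = 317*(-1/61) = -317/61 ≈ -5.1967)
S(b, W) = -317/61
D(d) = d²
S(-467, -450/(-665)) + u(D(6)) = -317/61 + 6² = -317/61 + 36 = 1879/61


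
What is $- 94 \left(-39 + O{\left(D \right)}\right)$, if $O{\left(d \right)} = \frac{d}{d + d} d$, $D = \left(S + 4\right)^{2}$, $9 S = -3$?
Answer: $\frac{27307}{9} \approx 3034.1$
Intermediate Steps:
$S = - \frac{1}{3}$ ($S = \frac{1}{9} \left(-3\right) = - \frac{1}{3} \approx -0.33333$)
$D = \frac{121}{9}$ ($D = \left(- \frac{1}{3} + 4\right)^{2} = \left(\frac{11}{3}\right)^{2} = \frac{121}{9} \approx 13.444$)
$O{\left(d \right)} = \frac{d}{2}$ ($O{\left(d \right)} = \frac{d}{2 d} d = \frac{1}{2 d} d d = \frac{d}{2}$)
$- 94 \left(-39 + O{\left(D \right)}\right) = - 94 \left(-39 + \frac{1}{2} \cdot \frac{121}{9}\right) = - 94 \left(-39 + \frac{121}{18}\right) = \left(-94\right) \left(- \frac{581}{18}\right) = \frac{27307}{9}$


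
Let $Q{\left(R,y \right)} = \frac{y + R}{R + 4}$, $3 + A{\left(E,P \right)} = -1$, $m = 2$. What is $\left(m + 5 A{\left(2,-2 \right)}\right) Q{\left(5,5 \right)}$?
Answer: $-20$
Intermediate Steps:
$A{\left(E,P \right)} = -4$ ($A{\left(E,P \right)} = -3 - 1 = -4$)
$Q{\left(R,y \right)} = \frac{R + y}{4 + R}$
$\left(m + 5 A{\left(2,-2 \right)}\right) Q{\left(5,5 \right)} = \left(2 + 5 \left(-4\right)\right) \frac{5 + 5}{4 + 5} = \left(2 - 20\right) \frac{1}{9} \cdot 10 = - 18 \cdot \frac{1}{9} \cdot 10 = \left(-18\right) \frac{10}{9} = -20$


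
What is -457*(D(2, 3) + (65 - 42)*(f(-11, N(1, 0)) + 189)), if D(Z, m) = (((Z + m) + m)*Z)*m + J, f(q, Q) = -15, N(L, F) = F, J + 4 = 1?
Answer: -1849479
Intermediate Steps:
J = -3 (J = -4 + 1 = -3)
D(Z, m) = -3 + Z*m*(Z + 2*m) (D(Z, m) = (((Z + m) + m)*Z)*m - 3 = ((Z + 2*m)*Z)*m - 3 = (Z*(Z + 2*m))*m - 3 = Z*m*(Z + 2*m) - 3 = -3 + Z*m*(Z + 2*m))
-457*(D(2, 3) + (65 - 42)*(f(-11, N(1, 0)) + 189)) = -457*((-3 + 3*2² + 2*2*3²) + (65 - 42)*(-15 + 189)) = -457*((-3 + 3*4 + 2*2*9) + 23*174) = -457*((-3 + 12 + 36) + 4002) = -457*(45 + 4002) = -457*4047 = -1849479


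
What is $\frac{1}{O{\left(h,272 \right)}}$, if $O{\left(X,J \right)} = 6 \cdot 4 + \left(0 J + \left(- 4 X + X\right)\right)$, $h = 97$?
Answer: $- \frac{1}{267} \approx -0.0037453$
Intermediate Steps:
$O{\left(X,J \right)} = 24 - 3 X$ ($O{\left(X,J \right)} = 24 + \left(0 - 3 X\right) = 24 - 3 X$)
$\frac{1}{O{\left(h,272 \right)}} = \frac{1}{24 - 291} = \frac{1}{-267} = - \frac{1}{267}$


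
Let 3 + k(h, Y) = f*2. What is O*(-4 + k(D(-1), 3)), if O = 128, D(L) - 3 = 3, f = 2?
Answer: -384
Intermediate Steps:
D(L) = 6 (D(L) = 3 + 3 = 6)
k(h, Y) = 1 (k(h, Y) = -3 + 2*2 = -3 + 4 = 1)
O*(-4 + k(D(-1), 3)) = 128*(-4 + 1) = 128*(-3) = -384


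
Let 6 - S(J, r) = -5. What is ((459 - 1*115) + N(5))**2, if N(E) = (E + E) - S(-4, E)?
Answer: 117649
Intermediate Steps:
S(J, r) = 11 (S(J, r) = 6 - 1*(-5) = 6 + 5 = 11)
N(E) = -11 + 2*E (N(E) = (E + E) - 1*11 = 2*E - 11 = -11 + 2*E)
((459 - 1*115) + N(5))**2 = ((459 - 1*115) + (-11 + 2*5))**2 = ((459 - 115) + (-11 + 10))**2 = (344 - 1)**2 = 343**2 = 117649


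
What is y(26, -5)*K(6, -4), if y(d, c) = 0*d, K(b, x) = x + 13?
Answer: 0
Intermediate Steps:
K(b, x) = 13 + x
y(d, c) = 0
y(26, -5)*K(6, -4) = 0*(13 - 4) = 0*9 = 0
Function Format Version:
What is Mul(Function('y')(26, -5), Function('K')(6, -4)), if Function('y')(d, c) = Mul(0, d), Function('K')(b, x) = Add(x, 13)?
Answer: 0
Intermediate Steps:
Function('K')(b, x) = Add(13, x)
Function('y')(d, c) = 0
Mul(Function('y')(26, -5), Function('K')(6, -4)) = Mul(0, Add(13, -4)) = Mul(0, 9) = 0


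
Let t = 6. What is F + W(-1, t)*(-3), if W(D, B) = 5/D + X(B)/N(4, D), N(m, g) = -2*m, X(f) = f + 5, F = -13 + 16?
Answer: 177/8 ≈ 22.125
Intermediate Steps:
F = 3
X(f) = 5 + f
W(D, B) = -5/8 + 5/D - B/8 (W(D, B) = 5/D + (5 + B)/((-2*4)) = 5/D + (5 + B)/(-8) = 5/D + (5 + B)*(-⅛) = 5/D + (-5/8 - B/8) = -5/8 + 5/D - B/8)
F + W(-1, t)*(-3) = 3 + ((⅛)*(40 - 1*(-1)*(5 + 6))/(-1))*(-3) = 3 + ((⅛)*(-1)*(40 - 1*(-1)*11))*(-3) = 3 + ((⅛)*(-1)*(40 + 11))*(-3) = 3 + ((⅛)*(-1)*51)*(-3) = 3 - 51/8*(-3) = 3 + 153/8 = 177/8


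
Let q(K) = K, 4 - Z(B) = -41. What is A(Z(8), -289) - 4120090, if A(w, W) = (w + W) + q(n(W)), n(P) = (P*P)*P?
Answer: -28257903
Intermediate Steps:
Z(B) = 45 (Z(B) = 4 - 1*(-41) = 4 + 41 = 45)
n(P) = P³ (n(P) = P²*P = P³)
A(w, W) = W + w + W³ (A(w, W) = (w + W) + W³ = (W + w) + W³ = W + w + W³)
A(Z(8), -289) - 4120090 = (-289 + 45 + (-289)³) - 4120090 = (-289 + 45 - 24137569) - 4120090 = -24137813 - 4120090 = -28257903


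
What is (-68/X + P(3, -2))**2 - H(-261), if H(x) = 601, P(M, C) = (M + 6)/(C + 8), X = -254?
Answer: -38572515/64516 ≈ -597.88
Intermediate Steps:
P(M, C) = (6 + M)/(8 + C)
(-68/X + P(3, -2))**2 - H(-261) = (-68/(-254) + (6 + 3)/(8 - 2))**2 - 1*601 = (-68*(-1/254) + 9/6)**2 - 601 = (34/127 + (1/6)*9)**2 - 601 = (34/127 + 3/2)**2 - 601 = (449/254)**2 - 601 = 201601/64516 - 601 = -38572515/64516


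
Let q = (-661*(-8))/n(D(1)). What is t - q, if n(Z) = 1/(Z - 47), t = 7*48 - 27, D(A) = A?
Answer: 243557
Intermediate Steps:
t = 309 (t = 336 - 27 = 309)
n(Z) = 1/(-47 + Z)
q = -243248 (q = (-661*(-8))/(1/(-47 + 1)) = 5288/(1/(-46)) = 5288/(-1/46) = 5288*(-46) = -243248)
t - q = 309 - 1*(-243248) = 309 + 243248 = 243557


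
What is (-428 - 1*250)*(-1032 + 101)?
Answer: 631218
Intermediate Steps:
(-428 - 1*250)*(-1032 + 101) = (-428 - 250)*(-931) = -678*(-931) = 631218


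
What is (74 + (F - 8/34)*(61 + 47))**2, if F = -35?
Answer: 4023872356/289 ≈ 1.3923e+7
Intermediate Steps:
(74 + (F - 8/34)*(61 + 47))**2 = (74 + (-35 - 8/34)*(61 + 47))**2 = (74 + (-35 - 8*1/34)*108)**2 = (74 + (-35 - 4/17)*108)**2 = (74 - 599/17*108)**2 = (74 - 64692/17)**2 = (-63434/17)**2 = 4023872356/289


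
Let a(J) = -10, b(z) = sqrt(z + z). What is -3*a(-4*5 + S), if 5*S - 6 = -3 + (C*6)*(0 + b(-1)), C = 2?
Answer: 30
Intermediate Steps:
b(z) = sqrt(2)*sqrt(z) (b(z) = sqrt(2*z) = sqrt(2)*sqrt(z))
S = 3/5 + 12*I*sqrt(2)/5 (S = 6/5 + (-3 + (2*6)*(0 + sqrt(2)*sqrt(-1)))/5 = 6/5 + (-3 + 12*(0 + sqrt(2)*I))/5 = 6/5 + (-3 + 12*(0 + I*sqrt(2)))/5 = 6/5 + (-3 + 12*(I*sqrt(2)))/5 = 6/5 + (-3 + 12*I*sqrt(2))/5 = 6/5 + (-3/5 + 12*I*sqrt(2)/5) = 3/5 + 12*I*sqrt(2)/5 ≈ 0.6 + 3.3941*I)
-3*a(-4*5 + S) = -3*(-10) = 30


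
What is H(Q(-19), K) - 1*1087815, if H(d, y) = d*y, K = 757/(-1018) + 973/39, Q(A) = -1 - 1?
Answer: -21595176556/19851 ≈ -1.0879e+6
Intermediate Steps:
Q(A) = -2
K = 960991/39702 (K = 757*(-1/1018) + 973*(1/39) = -757/1018 + 973/39 = 960991/39702 ≈ 24.205)
H(Q(-19), K) - 1*1087815 = -2*960991/39702 - 1*1087815 = -960991/19851 - 1087815 = -21595176556/19851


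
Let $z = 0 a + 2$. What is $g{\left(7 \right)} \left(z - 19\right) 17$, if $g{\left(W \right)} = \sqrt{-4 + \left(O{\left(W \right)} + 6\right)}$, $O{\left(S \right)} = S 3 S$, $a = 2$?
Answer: $- 289 \sqrt{149} \approx -3527.7$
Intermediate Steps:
$z = 2$ ($z = 0 \cdot 2 + 2 = 0 + 2 = 2$)
$O{\left(S \right)} = 3 S^{2}$ ($O{\left(S \right)} = 3 S S = 3 S^{2}$)
$g{\left(W \right)} = \sqrt{2 + 3 W^{2}}$ ($g{\left(W \right)} = \sqrt{-4 + \left(3 W^{2} + 6\right)} = \sqrt{-4 + \left(6 + 3 W^{2}\right)} = \sqrt{2 + 3 W^{2}}$)
$g{\left(7 \right)} \left(z - 19\right) 17 = \sqrt{2 + 3 \cdot 7^{2}} \left(2 - 19\right) 17 = \sqrt{2 + 3 \cdot 49} \left(2 - 19\right) 17 = \sqrt{2 + 147} \left(-17\right) 17 = \sqrt{149} \left(-17\right) 17 = - 17 \sqrt{149} \cdot 17 = - 289 \sqrt{149}$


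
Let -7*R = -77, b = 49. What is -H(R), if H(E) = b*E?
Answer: -539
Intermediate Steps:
R = 11 (R = -⅐*(-77) = 11)
H(E) = 49*E
-H(R) = -49*11 = -1*539 = -539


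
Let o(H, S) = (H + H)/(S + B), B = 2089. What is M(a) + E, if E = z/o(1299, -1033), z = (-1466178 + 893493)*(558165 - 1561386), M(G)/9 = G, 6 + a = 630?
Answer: 101117215267488/433 ≈ 2.3353e+11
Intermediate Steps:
a = 624 (a = -6 + 630 = 624)
M(G) = 9*G
o(H, S) = 2*H/(2089 + S) (o(H, S) = (H + H)/(S + 2089) = (2*H)/(2089 + S) = 2*H/(2089 + S))
z = 574529618385 (z = -572685*(-1003221) = 574529618385)
E = 101117212835760/433 (E = 574529618385/((2*1299/(2089 - 1033))) = 574529618385/((2*1299/1056)) = 574529618385/((2*1299*(1/1056))) = 574529618385/(433/176) = 574529618385*(176/433) = 101117212835760/433 ≈ 2.3353e+11)
M(a) + E = 9*624 + 101117212835760/433 = 5616 + 101117212835760/433 = 101117215267488/433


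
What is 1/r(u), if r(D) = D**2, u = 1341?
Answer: 1/1798281 ≈ 5.5609e-7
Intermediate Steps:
1/r(u) = 1/(1341**2) = 1/1798281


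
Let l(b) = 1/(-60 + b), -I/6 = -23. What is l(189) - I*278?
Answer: -4948955/129 ≈ -38364.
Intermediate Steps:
I = 138 (I = -6*(-23) = 138)
l(189) - I*278 = 1/(-60 + 189) - 138*278 = 1/129 - 1*38364 = 1/129 - 38364 = -4948955/129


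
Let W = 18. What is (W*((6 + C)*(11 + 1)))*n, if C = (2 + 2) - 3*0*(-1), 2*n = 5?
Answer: 5400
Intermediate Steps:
n = 5/2 (n = (½)*5 = 5/2 ≈ 2.5000)
C = 4 (C = 4 + 0*(-1) = 4 + 0 = 4)
(W*((6 + C)*(11 + 1)))*n = (18*((6 + 4)*(11 + 1)))*(5/2) = (18*(10*12))*(5/2) = (18*120)*(5/2) = 2160*(5/2) = 5400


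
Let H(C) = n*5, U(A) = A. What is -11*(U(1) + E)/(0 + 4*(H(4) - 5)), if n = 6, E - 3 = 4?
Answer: -22/25 ≈ -0.88000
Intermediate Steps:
E = 7 (E = 3 + 4 = 7)
H(C) = 30 (H(C) = 6*5 = 30)
-11*(U(1) + E)/(0 + 4*(H(4) - 5)) = -11*(1 + 7)/(0 + 4*(30 - 5)) = -88/(0 + 4*25) = -88/(0 + 100) = -88/100 = -11*2/25 = -22/25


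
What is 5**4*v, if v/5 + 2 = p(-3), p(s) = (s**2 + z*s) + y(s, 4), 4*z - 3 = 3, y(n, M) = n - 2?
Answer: -15625/2 ≈ -7812.5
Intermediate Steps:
y(n, M) = -2 + n
z = 3/2 (z = 3/4 + (1/4)*3 = 3/4 + 3/4 = 3/2 ≈ 1.5000)
p(s) = -2 + s**2 + 5*s/2 (p(s) = (s**2 + 3*s/2) + (-2 + s) = -2 + s**2 + 5*s/2)
v = -25/2 (v = -10 + 5*(-2 + (-3)**2 + (5/2)*(-3)) = -10 + 5*(-2 + 9 - 15/2) = -10 + 5*(-1/2) = -10 - 5/2 = -25/2 ≈ -12.500)
5**4*v = 5**4*(-25/2) = 625*(-25/2) = -15625/2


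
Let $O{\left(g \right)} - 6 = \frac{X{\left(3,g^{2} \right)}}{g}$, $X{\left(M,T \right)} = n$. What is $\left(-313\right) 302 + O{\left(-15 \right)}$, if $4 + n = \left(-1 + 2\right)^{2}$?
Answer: $- \frac{472599}{5} \approx -94520.0$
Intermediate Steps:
$n = -3$ ($n = -4 + \left(-1 + 2\right)^{2} = -4 + 1^{2} = -4 + 1 = -3$)
$X{\left(M,T \right)} = -3$
$O{\left(g \right)} = 6 - \frac{3}{g}$
$\left(-313\right) 302 + O{\left(-15 \right)} = \left(-313\right) 302 + \left(6 - \frac{3}{-15}\right) = -94526 + \left(6 - - \frac{1}{5}\right) = -94526 + \left(6 + \frac{1}{5}\right) = -94526 + \frac{31}{5} = - \frac{472599}{5}$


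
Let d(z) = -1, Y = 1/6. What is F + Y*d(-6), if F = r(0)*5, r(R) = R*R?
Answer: -⅙ ≈ -0.16667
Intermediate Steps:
Y = ⅙ ≈ 0.16667
r(R) = R²
F = 0 (F = 0²*5 = 0*5 = 0)
F + Y*d(-6) = 0 + (⅙)*(-1) = 0 - ⅙ = -⅙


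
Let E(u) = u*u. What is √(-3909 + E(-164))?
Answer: √22987 ≈ 151.61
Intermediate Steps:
E(u) = u²
√(-3909 + E(-164)) = √(-3909 + (-164)²) = √(-3909 + 26896) = √22987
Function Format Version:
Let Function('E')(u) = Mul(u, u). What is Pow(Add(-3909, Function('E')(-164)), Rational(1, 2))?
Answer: Pow(22987, Rational(1, 2)) ≈ 151.61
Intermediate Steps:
Function('E')(u) = Pow(u, 2)
Pow(Add(-3909, Function('E')(-164)), Rational(1, 2)) = Pow(Add(-3909, Pow(-164, 2)), Rational(1, 2)) = Pow(Add(-3909, 26896), Rational(1, 2)) = Pow(22987, Rational(1, 2))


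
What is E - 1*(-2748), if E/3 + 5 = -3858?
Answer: -8841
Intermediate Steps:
E = -11589 (E = -15 + 3*(-3858) = -15 - 11574 = -11589)
E - 1*(-2748) = -11589 - 1*(-2748) = -11589 + 2748 = -8841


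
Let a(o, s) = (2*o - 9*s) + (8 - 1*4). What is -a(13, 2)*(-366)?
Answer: 4392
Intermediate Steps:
a(o, s) = 4 - 9*s + 2*o (a(o, s) = (-9*s + 2*o) + (8 - 4) = (-9*s + 2*o) + 4 = 4 - 9*s + 2*o)
-a(13, 2)*(-366) = -(4 - 9*2 + 2*13)*(-366) = -(4 - 18 + 26)*(-366) = -12*(-366) = -1*(-4392) = 4392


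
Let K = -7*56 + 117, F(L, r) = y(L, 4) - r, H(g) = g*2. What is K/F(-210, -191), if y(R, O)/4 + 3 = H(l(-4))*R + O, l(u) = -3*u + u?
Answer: 55/2649 ≈ 0.020763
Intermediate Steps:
l(u) = -2*u
H(g) = 2*g
y(R, O) = -12 + 4*O + 64*R (y(R, O) = -12 + 4*((2*(-2*(-4)))*R + O) = -12 + 4*((2*8)*R + O) = -12 + 4*(16*R + O) = -12 + 4*(O + 16*R) = -12 + (4*O + 64*R) = -12 + 4*O + 64*R)
F(L, r) = 4 - r + 64*L (F(L, r) = (-12 + 4*4 + 64*L) - r = (-12 + 16 + 64*L) - r = (4 + 64*L) - r = 4 - r + 64*L)
K = -275 (K = -392 + 117 = -275)
K/F(-210, -191) = -275/(4 - 1*(-191) + 64*(-210)) = -275/(4 + 191 - 13440) = -275/(-13245) = -275*(-1/13245) = 55/2649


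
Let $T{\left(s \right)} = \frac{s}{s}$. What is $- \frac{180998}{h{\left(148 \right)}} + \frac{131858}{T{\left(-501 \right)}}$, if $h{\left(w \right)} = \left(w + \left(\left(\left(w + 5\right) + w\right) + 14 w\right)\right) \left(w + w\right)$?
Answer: $\frac{49197184165}{373108} \approx 1.3186 \cdot 10^{5}$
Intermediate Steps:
$T{\left(s \right)} = 1$
$h{\left(w \right)} = 2 w \left(5 + 17 w\right)$ ($h{\left(w \right)} = \left(w + \left(\left(\left(5 + w\right) + w\right) + 14 w\right)\right) 2 w = \left(w + \left(\left(5 + 2 w\right) + 14 w\right)\right) 2 w = \left(w + \left(5 + 16 w\right)\right) 2 w = \left(5 + 17 w\right) 2 w = 2 w \left(5 + 17 w\right)$)
$- \frac{180998}{h{\left(148 \right)}} + \frac{131858}{T{\left(-501 \right)}} = - \frac{180998}{2 \cdot 148 \left(5 + 17 \cdot 148\right)} + \frac{131858}{1} = - \frac{180998}{2 \cdot 148 \left(5 + 2516\right)} + 131858 \cdot 1 = - \frac{180998}{2 \cdot 148 \cdot 2521} + 131858 = - \frac{180998}{746216} + 131858 = \left(-180998\right) \frac{1}{746216} + 131858 = - \frac{90499}{373108} + 131858 = \frac{49197184165}{373108}$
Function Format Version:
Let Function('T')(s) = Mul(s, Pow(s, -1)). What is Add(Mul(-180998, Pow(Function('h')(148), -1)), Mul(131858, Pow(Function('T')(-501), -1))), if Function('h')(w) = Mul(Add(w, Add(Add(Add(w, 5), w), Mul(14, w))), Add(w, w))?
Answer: Rational(49197184165, 373108) ≈ 1.3186e+5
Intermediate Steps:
Function('T')(s) = 1
Function('h')(w) = Mul(2, w, Add(5, Mul(17, w))) (Function('h')(w) = Mul(Add(w, Add(Add(Add(5, w), w), Mul(14, w))), Mul(2, w)) = Mul(Add(w, Add(Add(5, Mul(2, w)), Mul(14, w))), Mul(2, w)) = Mul(Add(w, Add(5, Mul(16, w))), Mul(2, w)) = Mul(Add(5, Mul(17, w)), Mul(2, w)) = Mul(2, w, Add(5, Mul(17, w))))
Add(Mul(-180998, Pow(Function('h')(148), -1)), Mul(131858, Pow(Function('T')(-501), -1))) = Add(Mul(-180998, Pow(Mul(2, 148, Add(5, Mul(17, 148))), -1)), Mul(131858, Pow(1, -1))) = Add(Mul(-180998, Pow(Mul(2, 148, Add(5, 2516)), -1)), Mul(131858, 1)) = Add(Mul(-180998, Pow(Mul(2, 148, 2521), -1)), 131858) = Add(Mul(-180998, Pow(746216, -1)), 131858) = Add(Mul(-180998, Rational(1, 746216)), 131858) = Add(Rational(-90499, 373108), 131858) = Rational(49197184165, 373108)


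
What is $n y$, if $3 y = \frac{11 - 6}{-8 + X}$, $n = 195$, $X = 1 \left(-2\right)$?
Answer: $- \frac{65}{2} \approx -32.5$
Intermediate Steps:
$X = -2$
$y = - \frac{1}{6}$ ($y = \frac{\left(11 - 6\right) \frac{1}{-8 - 2}}{3} = \frac{5 \frac{1}{-10}}{3} = \frac{5 \left(- \frac{1}{10}\right)}{3} = \frac{1}{3} \left(- \frac{1}{2}\right) = - \frac{1}{6} \approx -0.16667$)
$n y = 195 \left(- \frac{1}{6}\right) = - \frac{65}{2}$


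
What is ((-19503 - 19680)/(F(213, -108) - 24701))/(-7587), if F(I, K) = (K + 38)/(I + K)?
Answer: -13061/62470515 ≈ -0.00020907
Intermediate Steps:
F(I, K) = (38 + K)/(I + K)
((-19503 - 19680)/(F(213, -108) - 24701))/(-7587) = ((-19503 - 19680)/((38 - 108)/(213 - 108) - 24701))/(-7587) = -39183/(-70/105 - 24701)*(-1/7587) = -39183/((1/105)*(-70) - 24701)*(-1/7587) = -39183/(-2/3 - 24701)*(-1/7587) = -39183/(-74105/3)*(-1/7587) = -39183*(-3/74105)*(-1/7587) = (117549/74105)*(-1/7587) = -13061/62470515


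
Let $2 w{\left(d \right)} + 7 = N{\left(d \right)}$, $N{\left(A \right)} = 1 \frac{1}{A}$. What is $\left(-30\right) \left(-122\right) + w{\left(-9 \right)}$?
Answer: $\frac{32908}{9} \approx 3656.4$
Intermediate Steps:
$N{\left(A \right)} = \frac{1}{A}$
$w{\left(d \right)} = - \frac{7}{2} + \frac{1}{2 d}$
$\left(-30\right) \left(-122\right) + w{\left(-9 \right)} = \left(-30\right) \left(-122\right) + \frac{1 - -63}{2 \left(-9\right)} = 3660 + \frac{1}{2} \left(- \frac{1}{9}\right) \left(1 + 63\right) = 3660 + \frac{1}{2} \left(- \frac{1}{9}\right) 64 = 3660 - \frac{32}{9} = \frac{32908}{9}$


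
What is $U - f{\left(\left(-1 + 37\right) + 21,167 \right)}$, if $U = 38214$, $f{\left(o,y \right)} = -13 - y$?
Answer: $38394$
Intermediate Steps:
$U - f{\left(\left(-1 + 37\right) + 21,167 \right)} = 38214 - \left(-13 - 167\right) = 38214 - -180 = 38214 + 180 = 38394$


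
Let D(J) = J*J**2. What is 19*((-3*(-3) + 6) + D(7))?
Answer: 6802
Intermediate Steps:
D(J) = J**3
19*((-3*(-3) + 6) + D(7)) = 19*((-3*(-3) + 6) + 7**3) = 19*((9 + 6) + 343) = 19*(15 + 343) = 19*358 = 6802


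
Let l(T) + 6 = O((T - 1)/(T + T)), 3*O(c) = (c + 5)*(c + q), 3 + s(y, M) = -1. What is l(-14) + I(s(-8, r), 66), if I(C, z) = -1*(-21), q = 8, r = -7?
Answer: 72325/2352 ≈ 30.750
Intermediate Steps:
s(y, M) = -4 (s(y, M) = -3 - 1 = -4)
I(C, z) = 21
O(c) = (5 + c)*(8 + c)/3 (O(c) = ((c + 5)*(c + 8))/3 = ((5 + c)*(8 + c))/3 = (5 + c)*(8 + c)/3)
l(T) = 22/3 + (-1 + T)²/(12*T²) + 13*(-1 + T)/(6*T) (l(T) = -6 + (40/3 + ((T - 1)/(T + T))²/3 + 13*((T - 1)/(T + T))/3) = -6 + (40/3 + ((-1 + T)/((2*T)))²/3 + 13*((-1 + T)/((2*T)))/3) = -6 + (40/3 + ((-1 + T)*(1/(2*T)))²/3 + 13*((-1 + T)*(1/(2*T)))/3) = -6 + (40/3 + ((-1 + T)/(2*T))²/3 + 13*((-1 + T)/(2*T))/3) = -6 + (40/3 + ((-1 + T)²/(4*T²))/3 + 13*(-1 + T)/(6*T)) = -6 + (40/3 + (-1 + T)²/(12*T²) + 13*(-1 + T)/(6*T)) = 22/3 + (-1 + T)²/(12*T²) + 13*(-1 + T)/(6*T))
l(-14) + I(s(-8, r), 66) = (1/12)*(1 - 28*(-14) + 115*(-14)²)/(-14)² + 21 = (1/12)*(1/196)*(1 + 392 + 115*196) + 21 = (1/12)*(1/196)*(1 + 392 + 22540) + 21 = (1/12)*(1/196)*22933 + 21 = 22933/2352 + 21 = 72325/2352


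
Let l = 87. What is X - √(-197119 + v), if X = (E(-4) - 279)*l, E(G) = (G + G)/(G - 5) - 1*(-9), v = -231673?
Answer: -70238/3 - 2*I*√107198 ≈ -23413.0 - 654.82*I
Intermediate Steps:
E(G) = 9 + 2*G/(-5 + G) (E(G) = (2*G)/(-5 + G) + 9 = 2*G/(-5 + G) + 9 = 9 + 2*G/(-5 + G))
X = -70238/3 (X = ((-45 + 11*(-4))/(-5 - 4) - 279)*87 = ((-45 - 44)/(-9) - 279)*87 = (-⅑*(-89) - 279)*87 = (89/9 - 279)*87 = -2422/9*87 = -70238/3 ≈ -23413.)
X - √(-197119 + v) = -70238/3 - √(-197119 - 231673) = -70238/3 - √(-428792) = -70238/3 - 2*I*√107198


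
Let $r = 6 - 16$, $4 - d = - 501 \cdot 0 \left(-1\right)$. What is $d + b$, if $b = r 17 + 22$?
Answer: $-144$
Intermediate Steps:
$d = 4$ ($d = 4 - - 501 \cdot 0 \left(-1\right) = 4 - \left(-501\right) 0 = 4 - 0 = 4 + 0 = 4$)
$r = -10$
$b = -148$ ($b = \left(-10\right) 17 + 22 = -170 + 22 = -148$)
$d + b = 4 - 148 = -144$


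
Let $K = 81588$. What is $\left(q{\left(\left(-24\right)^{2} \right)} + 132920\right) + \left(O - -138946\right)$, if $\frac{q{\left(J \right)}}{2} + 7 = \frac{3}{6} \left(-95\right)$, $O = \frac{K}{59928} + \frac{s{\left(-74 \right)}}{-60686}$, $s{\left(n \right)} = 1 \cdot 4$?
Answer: $\frac{41180344011163}{151532942} \approx 2.7176 \cdot 10^{5}$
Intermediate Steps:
$s{\left(n \right)} = 4$
$O = \frac{206292069}{151532942}$ ($O = \frac{81588}{59928} + \frac{4}{-60686} = 81588 \cdot \frac{1}{59928} + 4 \left(- \frac{1}{60686}\right) = \frac{6799}{4994} - \frac{2}{30343} = \frac{206292069}{151532942} \approx 1.3614$)
$q{\left(J \right)} = -109$ ($q{\left(J \right)} = -14 + 2 \cdot \frac{3}{6} \left(-95\right) = -14 + 2 \cdot 3 \cdot \frac{1}{6} \left(-95\right) = -14 + 2 \cdot \frac{1}{2} \left(-95\right) = -14 + 2 \left(- \frac{95}{2}\right) = -14 - 95 = -109$)
$\left(q{\left(\left(-24\right)^{2} \right)} + 132920\right) + \left(O - -138946\right) = \left(-109 + 132920\right) + \left(\frac{206292069}{151532942} - -138946\right) = 132811 + \left(\frac{206292069}{151532942} + 138946\right) = 132811 + \frac{21055102451201}{151532942} = \frac{41180344011163}{151532942}$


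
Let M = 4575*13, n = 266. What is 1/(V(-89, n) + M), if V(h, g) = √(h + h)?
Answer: 59475/3537275803 - I*√178/3537275803 ≈ 1.6814e-5 - 3.7717e-9*I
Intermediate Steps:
V(h, g) = √2*√h (V(h, g) = √(2*h) = √2*√h)
M = 59475
1/(V(-89, n) + M) = 1/(√2*√(-89) + 59475) = 1/(√2*(I*√89) + 59475) = 1/(I*√178 + 59475) = 1/(59475 + I*√178)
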